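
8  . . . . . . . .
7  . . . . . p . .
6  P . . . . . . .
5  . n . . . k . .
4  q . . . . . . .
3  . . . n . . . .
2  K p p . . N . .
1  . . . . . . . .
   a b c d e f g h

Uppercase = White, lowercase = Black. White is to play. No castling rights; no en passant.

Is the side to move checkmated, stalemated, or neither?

White to move; white king on a2.
In check: yes, from the black queen on a4.
King squares — a1: attacked by Pb2; b1: attacked by Pc2; b2: attacked by Nd3; a3: attacked by Qa4; b3: attacked by Qa4.
Legal moves for White: none.
In check with no legal moves → checkmate.

checkmate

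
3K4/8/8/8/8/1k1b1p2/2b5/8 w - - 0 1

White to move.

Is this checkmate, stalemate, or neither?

neither

White to move; white king on d8.
In check: no.
Legal moves for White: Ke8, Kc8, Ke7, Kd7, Kc7.
White has 5 legal moves and is not in check → neither.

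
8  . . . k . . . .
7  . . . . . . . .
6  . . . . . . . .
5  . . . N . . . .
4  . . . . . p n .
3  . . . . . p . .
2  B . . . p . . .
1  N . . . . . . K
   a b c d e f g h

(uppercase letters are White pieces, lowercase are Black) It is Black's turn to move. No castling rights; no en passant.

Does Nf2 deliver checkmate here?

no

After Nf2: white king on h1; in check: yes, from the black knight on f2.
White has 2 legal replies: Kh2, Kg1.
In check but a legal move exists → not checkmate.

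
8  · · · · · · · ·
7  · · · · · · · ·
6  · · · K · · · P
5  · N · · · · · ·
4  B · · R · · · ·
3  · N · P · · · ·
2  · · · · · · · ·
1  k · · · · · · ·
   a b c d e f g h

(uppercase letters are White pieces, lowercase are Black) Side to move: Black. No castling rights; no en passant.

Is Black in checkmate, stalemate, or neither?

neither

Black to move; black king on a1.
In check: yes, from the white knight on b3.
Legal moves for Black: Kb2, Ka2, Kb1.
Black is in check but has 3 legal moves → neither.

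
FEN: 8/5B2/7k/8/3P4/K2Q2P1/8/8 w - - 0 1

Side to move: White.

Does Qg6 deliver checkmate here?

After Qg6: black king on h6; in check: yes, from the white queen on g6.
King squares — g5: attacked by Qg6; h5: attacked by Qg6; g6: attacked by Bf7; g7: attacked by Qg6; h7: attacked by Qg6.
Black has no legal moves → checkmate.

yes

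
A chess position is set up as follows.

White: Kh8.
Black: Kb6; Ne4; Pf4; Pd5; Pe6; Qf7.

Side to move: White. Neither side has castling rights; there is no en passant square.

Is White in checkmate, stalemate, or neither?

White to move; white king on h8.
In check: no.
King squares — g7: attacked by Qf7; h7: attacked by Qf7; g8: attacked by Qf7.
Legal moves for White: none.
Not in check and no legal moves → stalemate.

stalemate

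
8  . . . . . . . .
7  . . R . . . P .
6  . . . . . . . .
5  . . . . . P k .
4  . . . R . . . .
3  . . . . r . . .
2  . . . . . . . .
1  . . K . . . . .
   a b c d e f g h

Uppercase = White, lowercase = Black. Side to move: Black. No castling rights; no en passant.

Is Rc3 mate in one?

After Rc3: white king on c1; in check: yes, from the black rook on c3.
White has 5 legal replies: Kd2, Kb2, Kd1, Kb1, Rxc3.
In check but a legal move exists → not checkmate.

no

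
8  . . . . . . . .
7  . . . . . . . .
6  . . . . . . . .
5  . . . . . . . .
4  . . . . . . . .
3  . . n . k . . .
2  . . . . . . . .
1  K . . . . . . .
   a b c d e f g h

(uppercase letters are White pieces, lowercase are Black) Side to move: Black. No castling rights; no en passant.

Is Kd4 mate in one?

no

After Kd4: white king on a1; in check: no.
White is not in check, so this cannot be checkmate.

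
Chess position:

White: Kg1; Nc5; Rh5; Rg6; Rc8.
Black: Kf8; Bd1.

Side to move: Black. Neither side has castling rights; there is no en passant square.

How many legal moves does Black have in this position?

2

Black to move; king on f8.
In check: yes, from the white rook on c8.
Legal moves: Kf7, Ke7.
Count: 2.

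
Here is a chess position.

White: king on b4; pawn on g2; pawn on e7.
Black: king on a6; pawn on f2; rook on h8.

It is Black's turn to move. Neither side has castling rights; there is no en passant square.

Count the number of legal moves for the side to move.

21

Black to move; king on a6.
In check: no.
Legal moves: Rg8, Rf8, Re8, Rd8, Rc8, Rb8+, Ra8, Rh7, Rh6, Rh5, Rh4+, Rh3, Rh2, Rh1, Kb7, Ka7, Kb6, f1=Q, f1=R, f1=B, f1=N.
Count: 21.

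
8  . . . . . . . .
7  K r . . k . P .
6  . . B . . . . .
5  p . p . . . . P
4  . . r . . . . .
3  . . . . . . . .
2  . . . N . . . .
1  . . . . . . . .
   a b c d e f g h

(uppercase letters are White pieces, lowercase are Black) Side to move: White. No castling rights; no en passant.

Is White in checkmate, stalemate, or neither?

neither

White to move; white king on a7.
In check: yes, from the black rook on b7.
Legal moves for White: Ka8, Kxb7, Ka6, Bxb7.
White is in check but has 4 legal moves → neither.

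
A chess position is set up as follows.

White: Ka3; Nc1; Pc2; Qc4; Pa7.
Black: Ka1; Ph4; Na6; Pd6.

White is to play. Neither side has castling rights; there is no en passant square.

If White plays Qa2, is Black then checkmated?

After Qa2: black king on a1; in check: yes, from the white queen on a2.
King squares — b1: attacked by Qa2; a2: attacked by Nc1; b2: attacked by Qa2.
Black has no legal moves → checkmate.

yes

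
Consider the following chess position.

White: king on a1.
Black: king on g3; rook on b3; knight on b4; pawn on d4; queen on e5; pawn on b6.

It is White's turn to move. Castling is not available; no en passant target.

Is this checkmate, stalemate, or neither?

White to move; white king on a1.
In check: no.
King squares — b1: attacked by Rb3; a2: attacked by Nb4; b2: attacked by Rb3.
Legal moves for White: none.
Not in check and no legal moves → stalemate.

stalemate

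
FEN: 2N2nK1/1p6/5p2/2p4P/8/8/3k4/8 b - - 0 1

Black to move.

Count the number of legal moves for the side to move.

Black to move; king on d2.
In check: no.
Legal moves: Nh7, Nd7, Ng6, Ne6, Ke3, Kd3, Kc3, Ke2, Kc2, Ke1, Kd1, Kc1, b6, f5, c4, b5.
Count: 16.

16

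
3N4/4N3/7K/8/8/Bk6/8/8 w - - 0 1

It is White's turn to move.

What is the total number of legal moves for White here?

20

White to move; king on h6.
In check: no.
Legal moves: Nf7, Nb7, Ne6, Ndc6, Ng8, Nc8, Ng6, Nec6, Nf5, Nd5, Kh7, Kg7, Kg6, Kh5, Kg5, Bd6, Bc5, Bb4, Bb2, Bc1.
Count: 20.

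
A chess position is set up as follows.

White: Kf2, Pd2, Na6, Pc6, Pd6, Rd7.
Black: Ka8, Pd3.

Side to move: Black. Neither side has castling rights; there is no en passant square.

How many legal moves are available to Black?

0

Black to move; king on a8.
In check: no.
Legal moves: none.
Count: 0.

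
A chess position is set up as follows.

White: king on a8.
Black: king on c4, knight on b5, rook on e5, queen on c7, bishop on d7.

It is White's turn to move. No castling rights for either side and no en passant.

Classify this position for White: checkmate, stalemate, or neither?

White to move; white king on a8.
In check: no.
King squares — a7: attacked by Nb5; b7: attacked by Qc7; b8: attacked by Qc7.
Legal moves for White: none.
Not in check and no legal moves → stalemate.

stalemate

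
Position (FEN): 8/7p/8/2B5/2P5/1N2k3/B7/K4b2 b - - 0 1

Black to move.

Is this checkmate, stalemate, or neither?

Black to move; black king on e3.
In check: yes, from the white bishop on c5.
King squares — d2: attacked by Nb3; e2: available; f2: attacked by Bc5; d3: available; f3: available; d4: attacked by Nb3; e4: available; f4: available.
Legal moves for Black: Kf4, Ke4, Kf3, Kd3, Ke2.
Black is in check but has 5 legal moves → neither.

neither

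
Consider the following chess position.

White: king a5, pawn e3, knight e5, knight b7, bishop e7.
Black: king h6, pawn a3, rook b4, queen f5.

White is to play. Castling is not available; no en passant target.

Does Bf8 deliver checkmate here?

After Bf8: black king on h6; in check: yes, from the white bishop on f8.
Black has 4 legal replies: Kh7, Kh5, Kg5, Qxf8.
In check but a legal move exists → not checkmate.

no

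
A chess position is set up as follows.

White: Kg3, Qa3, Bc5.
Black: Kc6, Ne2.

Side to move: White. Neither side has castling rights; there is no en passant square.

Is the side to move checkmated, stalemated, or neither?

White to move; white king on g3.
In check: yes, from the black knight on e2.
King squares — f2: available; g2: available; h2: available; f3: available; h3: available; f4: attacked by Ne2; g4: available; h4: available.
Legal moves for White: Kh4, Kg4, Kh3, Kf3, Kh2, Kg2, Kf2.
White is in check but has 7 legal moves → neither.

neither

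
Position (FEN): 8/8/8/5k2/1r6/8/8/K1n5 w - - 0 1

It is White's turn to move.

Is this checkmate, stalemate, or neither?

White to move; white king on a1.
In check: no.
King squares — b1: attacked by Rb4; a2: attacked by Nc1; b2: attacked by Rb4.
Legal moves for White: none.
Not in check and no legal moves → stalemate.

stalemate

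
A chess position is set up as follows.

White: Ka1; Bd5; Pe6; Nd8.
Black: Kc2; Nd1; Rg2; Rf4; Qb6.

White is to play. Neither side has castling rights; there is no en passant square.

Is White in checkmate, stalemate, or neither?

neither

White to move; white king on a1.
In check: no.
Legal moves for White: Nf7, Nb7, Nc6, Ba8, Bb7, Bc6, Be4+, Bc4, Bf3, Bb3+, Bxg2, Ba2, Ka2, e7.
White has 14 legal moves and is not in check → neither.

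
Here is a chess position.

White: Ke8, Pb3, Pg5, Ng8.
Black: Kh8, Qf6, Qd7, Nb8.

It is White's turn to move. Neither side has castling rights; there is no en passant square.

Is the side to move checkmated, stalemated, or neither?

White to move; white king on e8.
In check: yes, from the black queen on d7.
King squares — d7: attacked by Nb8; e7: attacked by Qf6; f7: attacked by Qf6; d8: attacked by Qf6; f8: attacked by Qf6.
Legal moves for White: none.
In check with no legal moves → checkmate.

checkmate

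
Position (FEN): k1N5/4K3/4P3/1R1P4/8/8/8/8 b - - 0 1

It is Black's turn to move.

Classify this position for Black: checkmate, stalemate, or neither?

stalemate

Black to move; black king on a8.
In check: no.
King squares — a7: attacked by Nc8; b7: attacked by Rb5; b8: attacked by Rb5.
Legal moves for Black: none.
Not in check and no legal moves → stalemate.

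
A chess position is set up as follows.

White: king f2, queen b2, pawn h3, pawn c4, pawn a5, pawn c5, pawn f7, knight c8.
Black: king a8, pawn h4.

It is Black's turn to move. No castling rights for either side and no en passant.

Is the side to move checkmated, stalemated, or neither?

Black to move; black king on a8.
In check: no.
King squares — a7: attacked by Nc8; b7: attacked by Qb2; b8: attacked by Qb2.
Legal moves for Black: none.
Not in check and no legal moves → stalemate.

stalemate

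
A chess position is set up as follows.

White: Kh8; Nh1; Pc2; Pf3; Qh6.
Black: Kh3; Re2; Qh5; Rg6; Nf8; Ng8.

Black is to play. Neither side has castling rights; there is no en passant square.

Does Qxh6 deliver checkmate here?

yes

After Qxh6: white king on h8; in check: yes, from the black queen on h6.
King squares — g7: attacked by Rg6; h7: attacked by Qh6; g8: attacked by Rg6.
White has no legal moves → checkmate.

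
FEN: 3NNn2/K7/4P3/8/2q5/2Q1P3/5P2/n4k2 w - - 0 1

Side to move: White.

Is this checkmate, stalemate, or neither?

White to move; white king on a7.
In check: no.
Legal moves for White include: Ng7, Nc7, Nf6, Nd6, Nf7, Nb7, Nc6, Kb8, Ka8, Kb7, Kb6, Qh8, Qg7, Qf6, Qe5, Qa5, Qd4, Qxc4+, ... (list truncated; more exist).
White has legal moves and is not in check → neither.

neither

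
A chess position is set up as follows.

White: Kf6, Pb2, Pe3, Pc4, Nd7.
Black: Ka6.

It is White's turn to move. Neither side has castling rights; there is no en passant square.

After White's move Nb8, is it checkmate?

After Nb8: black king on a6; in check: yes, from the white knight on b8.
Black has 4 legal replies: Kb7, Ka7, Kb6, Ka5.
In check but a legal move exists → not checkmate.

no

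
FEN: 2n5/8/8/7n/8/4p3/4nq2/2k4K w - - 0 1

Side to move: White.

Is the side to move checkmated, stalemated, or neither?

White to move; white king on h1.
In check: no.
King squares — g1: attacked by Ne2; g2: attacked by Qf2; h2: attacked by Qf2.
Legal moves for White: none.
Not in check and no legal moves → stalemate.

stalemate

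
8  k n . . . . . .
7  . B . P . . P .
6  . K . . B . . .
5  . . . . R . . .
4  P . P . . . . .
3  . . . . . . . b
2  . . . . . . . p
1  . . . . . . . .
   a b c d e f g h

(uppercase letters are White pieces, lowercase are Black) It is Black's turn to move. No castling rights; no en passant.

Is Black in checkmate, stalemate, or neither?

Black to move; black king on a8.
In check: yes, from the white bishop on b7.
King squares — a7: attacked by Kb6; b7: attacked by Kb6; b8: own knight.
Legal moves for Black: none.
In check with no legal moves → checkmate.

checkmate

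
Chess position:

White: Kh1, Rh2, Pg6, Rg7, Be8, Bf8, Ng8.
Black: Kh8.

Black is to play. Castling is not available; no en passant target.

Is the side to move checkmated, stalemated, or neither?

checkmate

Black to move; black king on h8.
In check: yes, from the white rook on h2.
King squares — g7: attacked by Bf8; h7: attacked by Rh2; g8: attacked by Rg7.
Legal moves for Black: none.
In check with no legal moves → checkmate.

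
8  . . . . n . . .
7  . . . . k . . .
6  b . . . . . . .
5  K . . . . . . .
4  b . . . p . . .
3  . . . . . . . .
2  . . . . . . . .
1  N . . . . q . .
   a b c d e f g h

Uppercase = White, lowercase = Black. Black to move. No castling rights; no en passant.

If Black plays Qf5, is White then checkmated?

After Qf5: white king on a5; in check: yes, from the black queen on f5.
White has 4 legal replies: Kb6, Kxa6, Kb4, Kxa4.
In check but a legal move exists → not checkmate.

no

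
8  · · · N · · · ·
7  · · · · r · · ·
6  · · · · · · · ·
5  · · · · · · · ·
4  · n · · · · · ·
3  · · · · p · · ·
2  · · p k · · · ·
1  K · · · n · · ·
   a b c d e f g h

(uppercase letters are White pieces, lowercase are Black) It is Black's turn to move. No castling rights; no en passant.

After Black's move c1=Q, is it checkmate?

yes

After c1=Q: white king on a1; in check: yes, from the black queen on c1.
King squares — b1: attacked by Qc1; a2: attacked by Nb4; b2: attacked by Qc1.
White has no legal moves → checkmate.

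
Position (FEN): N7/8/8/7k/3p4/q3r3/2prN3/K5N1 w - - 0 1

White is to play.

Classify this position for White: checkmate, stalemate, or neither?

checkmate

White to move; white king on a1.
In check: yes, from the black queen on a3.
King squares — b1: attacked by Pc2; a2: attacked by Qa3; b2: attacked by Qa3.
Legal moves for White: none.
In check with no legal moves → checkmate.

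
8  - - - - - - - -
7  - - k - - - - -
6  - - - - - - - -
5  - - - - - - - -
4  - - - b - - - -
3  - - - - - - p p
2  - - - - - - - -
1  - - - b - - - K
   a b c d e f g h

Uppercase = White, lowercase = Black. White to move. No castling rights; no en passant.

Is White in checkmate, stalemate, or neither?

stalemate

White to move; white king on h1.
In check: no.
King squares — g1: attacked by Bd4; g2: attacked by Ph3; h2: attacked by Pg3.
Legal moves for White: none.
Not in check and no legal moves → stalemate.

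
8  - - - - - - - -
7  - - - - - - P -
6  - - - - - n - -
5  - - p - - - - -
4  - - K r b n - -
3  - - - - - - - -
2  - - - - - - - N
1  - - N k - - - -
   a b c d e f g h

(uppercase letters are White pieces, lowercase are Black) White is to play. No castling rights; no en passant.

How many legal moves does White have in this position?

4

White to move; king on c4.
In check: yes, from the black rook on d4.
Legal moves: Kxc5, Kb5, Kc3, Kb3.
Count: 4.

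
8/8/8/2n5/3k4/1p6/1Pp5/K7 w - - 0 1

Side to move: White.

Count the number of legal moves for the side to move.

0

White to move; king on a1.
In check: no.
Legal moves: none.
Count: 0.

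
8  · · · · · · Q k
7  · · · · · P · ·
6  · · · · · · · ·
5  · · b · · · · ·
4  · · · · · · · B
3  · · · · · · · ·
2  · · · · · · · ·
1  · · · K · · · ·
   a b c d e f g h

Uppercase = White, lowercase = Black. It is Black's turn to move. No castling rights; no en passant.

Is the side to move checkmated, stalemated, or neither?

Black to move; black king on h8.
In check: yes, from the white queen on g8.
King squares — g7: attacked by Qg8; h7: attacked by Qg8; g8: attacked by Pf7.
Legal moves for Black: none.
In check with no legal moves → checkmate.

checkmate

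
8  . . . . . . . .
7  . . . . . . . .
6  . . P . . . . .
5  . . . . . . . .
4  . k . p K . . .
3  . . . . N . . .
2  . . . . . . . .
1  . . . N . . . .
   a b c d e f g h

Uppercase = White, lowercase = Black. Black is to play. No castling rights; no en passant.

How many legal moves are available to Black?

Black to move; king on b4.
In check: no.
Legal moves: Kc5, Kb5, Ka5, Ka4, Kb3, Ka3, dxe3, d3.
Count: 8.

8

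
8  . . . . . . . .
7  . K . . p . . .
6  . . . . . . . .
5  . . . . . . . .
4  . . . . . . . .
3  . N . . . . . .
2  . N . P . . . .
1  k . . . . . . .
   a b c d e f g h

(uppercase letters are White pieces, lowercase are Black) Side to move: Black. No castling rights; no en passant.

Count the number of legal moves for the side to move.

Black to move; king on a1.
In check: yes, from the white knight on b3.
Legal moves: Kxb2, Ka2, Kb1.
Count: 3.

3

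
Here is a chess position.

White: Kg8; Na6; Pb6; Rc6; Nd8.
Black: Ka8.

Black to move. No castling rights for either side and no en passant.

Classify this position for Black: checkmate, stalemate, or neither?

Black to move; black king on a8.
In check: no.
King squares — a7: attacked by Pb6; b7: attacked by Nd8; b8: attacked by Na6.
Legal moves for Black: none.
Not in check and no legal moves → stalemate.

stalemate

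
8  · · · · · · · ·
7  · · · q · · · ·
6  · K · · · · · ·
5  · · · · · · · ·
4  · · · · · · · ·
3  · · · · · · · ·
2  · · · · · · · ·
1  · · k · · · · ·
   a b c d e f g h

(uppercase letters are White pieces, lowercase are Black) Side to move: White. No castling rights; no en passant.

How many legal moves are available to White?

3

White to move; king on b6.
In check: no.
Legal moves: Ka6, Kc5, Ka5.
Count: 3.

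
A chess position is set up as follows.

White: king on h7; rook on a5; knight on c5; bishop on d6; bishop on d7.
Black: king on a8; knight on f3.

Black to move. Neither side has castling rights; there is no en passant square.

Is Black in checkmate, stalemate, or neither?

Black to move; black king on a8.
In check: yes, from the white rook on a5.
King squares — a7: attacked by Ra5; b7: attacked by Nc5; b8: attacked by Bd6.
Legal moves for Black: none.
In check with no legal moves → checkmate.

checkmate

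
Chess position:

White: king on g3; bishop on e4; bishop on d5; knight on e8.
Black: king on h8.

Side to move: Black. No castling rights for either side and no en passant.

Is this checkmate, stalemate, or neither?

stalemate

Black to move; black king on h8.
In check: no.
King squares — g7: attacked by Ne8; h7: attacked by Be4; g8: attacked by Bd5.
Legal moves for Black: none.
Not in check and no legal moves → stalemate.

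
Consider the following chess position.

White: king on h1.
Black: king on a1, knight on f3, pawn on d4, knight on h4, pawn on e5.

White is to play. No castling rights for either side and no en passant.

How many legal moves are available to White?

0

White to move; king on h1.
In check: no.
Legal moves: none.
Count: 0.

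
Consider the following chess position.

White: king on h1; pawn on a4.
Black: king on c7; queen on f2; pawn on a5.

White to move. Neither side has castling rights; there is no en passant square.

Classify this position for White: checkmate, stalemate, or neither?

White to move; white king on h1.
In check: no.
King squares — g1: attacked by Qf2; g2: attacked by Qf2; h2: attacked by Qf2.
Legal moves for White: none.
Not in check and no legal moves → stalemate.

stalemate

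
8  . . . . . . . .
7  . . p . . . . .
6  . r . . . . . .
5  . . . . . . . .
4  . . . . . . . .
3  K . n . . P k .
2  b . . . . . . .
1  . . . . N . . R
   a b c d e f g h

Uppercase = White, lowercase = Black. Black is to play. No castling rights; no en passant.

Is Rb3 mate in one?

yes

After Rb3: white king on a3; in check: yes, from the black rook on b3.
King squares — a2: attacked by Nc3; b2: attacked by Rb3; b3: attacked by Ba2; a4: attacked by Nc3; b4: attacked by Rb3.
White has no legal moves → checkmate.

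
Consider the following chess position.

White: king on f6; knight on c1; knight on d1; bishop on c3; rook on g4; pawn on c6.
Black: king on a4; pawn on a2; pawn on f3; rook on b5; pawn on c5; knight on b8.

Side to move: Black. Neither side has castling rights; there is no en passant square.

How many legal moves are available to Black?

3

Black to move; king on a4.
In check: yes, from the white rook on g4.
Legal moves: Ka3, Rb4, c4.
Count: 3.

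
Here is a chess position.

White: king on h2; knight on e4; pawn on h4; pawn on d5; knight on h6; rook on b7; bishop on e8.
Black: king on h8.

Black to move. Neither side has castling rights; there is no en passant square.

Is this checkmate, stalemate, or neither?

stalemate

Black to move; black king on h8.
In check: no.
King squares — g7: attacked by Rb7; h7: attacked by Rb7; g8: attacked by Nh6.
Legal moves for Black: none.
Not in check and no legal moves → stalemate.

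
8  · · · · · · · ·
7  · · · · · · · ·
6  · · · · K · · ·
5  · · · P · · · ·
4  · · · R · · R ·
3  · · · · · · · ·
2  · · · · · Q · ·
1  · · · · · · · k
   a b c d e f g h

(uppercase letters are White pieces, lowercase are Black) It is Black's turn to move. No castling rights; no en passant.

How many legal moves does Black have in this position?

0

Black to move; king on h1.
In check: no.
Legal moves: none.
Count: 0.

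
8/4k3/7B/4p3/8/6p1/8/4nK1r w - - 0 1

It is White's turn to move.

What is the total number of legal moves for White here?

1

White to move; king on f1.
In check: yes, from the black rook on h1.
Legal moves: Ke2.
Count: 1.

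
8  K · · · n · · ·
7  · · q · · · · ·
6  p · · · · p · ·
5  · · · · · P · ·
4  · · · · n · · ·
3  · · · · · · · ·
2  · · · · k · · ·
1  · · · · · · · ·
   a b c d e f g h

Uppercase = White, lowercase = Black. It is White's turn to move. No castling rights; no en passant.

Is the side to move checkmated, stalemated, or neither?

White to move; white king on a8.
In check: no.
King squares — a7: attacked by Qc7; b7: attacked by Qc7; b8: attacked by Qc7.
Legal moves for White: none.
Not in check and no legal moves → stalemate.

stalemate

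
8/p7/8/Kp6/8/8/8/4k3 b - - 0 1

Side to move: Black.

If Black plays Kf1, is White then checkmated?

no

After Kf1: white king on a5; in check: no.
White is not in check, so this cannot be checkmate.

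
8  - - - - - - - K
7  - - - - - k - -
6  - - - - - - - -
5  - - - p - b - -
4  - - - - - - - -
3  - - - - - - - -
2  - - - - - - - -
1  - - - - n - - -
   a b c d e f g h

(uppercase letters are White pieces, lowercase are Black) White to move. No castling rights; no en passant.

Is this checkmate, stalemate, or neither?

stalemate

White to move; white king on h8.
In check: no.
King squares — g7: attacked by Kf7; h7: attacked by Bf5; g8: attacked by Kf7.
Legal moves for White: none.
Not in check and no legal moves → stalemate.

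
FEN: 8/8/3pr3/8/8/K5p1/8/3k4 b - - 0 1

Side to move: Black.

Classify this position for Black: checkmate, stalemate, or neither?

neither

Black to move; black king on d1.
In check: no.
Legal moves for Black: Re8, Re7, Rh6, Rg6, Rf6, Re5, Re4, Re3+, Re2, Re1, Ke2, Kd2, Kc2, Ke1, Kc1, d5, g2.
Black has 17 legal moves and is not in check → neither.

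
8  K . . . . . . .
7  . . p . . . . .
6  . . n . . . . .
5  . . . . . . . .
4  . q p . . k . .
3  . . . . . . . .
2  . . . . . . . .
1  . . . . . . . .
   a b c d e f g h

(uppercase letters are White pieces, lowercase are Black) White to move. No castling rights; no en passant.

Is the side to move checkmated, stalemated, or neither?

stalemate

White to move; white king on a8.
In check: no.
King squares — a7: attacked by Nc6; b7: attacked by Qb4; b8: attacked by Qb4.
Legal moves for White: none.
Not in check and no legal moves → stalemate.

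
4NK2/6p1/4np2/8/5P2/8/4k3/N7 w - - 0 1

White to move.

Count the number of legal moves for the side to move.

3

White to move; king on f8.
In check: yes, from the black knight on e6.
Legal moves: Kg8, Kf7, Ke7.
Count: 3.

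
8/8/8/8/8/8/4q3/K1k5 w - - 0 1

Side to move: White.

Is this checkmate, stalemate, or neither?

stalemate

White to move; white king on a1.
In check: no.
King squares — b1: attacked by Kc1; a2: attacked by Qe2; b2: attacked by Kc1.
Legal moves for White: none.
Not in check and no legal moves → stalemate.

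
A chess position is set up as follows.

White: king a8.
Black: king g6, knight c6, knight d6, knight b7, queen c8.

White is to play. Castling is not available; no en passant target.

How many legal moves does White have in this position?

White to move; king on a8.
In check: yes, from the black queen on c8.
Legal moves: none.
Count: 0.

0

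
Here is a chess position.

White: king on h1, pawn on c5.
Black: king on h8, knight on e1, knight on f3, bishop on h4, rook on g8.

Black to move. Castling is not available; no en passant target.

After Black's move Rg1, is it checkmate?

After Rg1: white king on h1; in check: yes, from the black rook on g1.
King squares — g1: attacked by Nf3; g2: attacked by Ne1; h2: attacked by Nf3.
White has no legal moves → checkmate.

yes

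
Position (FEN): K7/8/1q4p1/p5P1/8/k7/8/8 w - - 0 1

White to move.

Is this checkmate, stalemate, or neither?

stalemate

White to move; white king on a8.
In check: no.
King squares — a7: attacked by Qb6; b7: attacked by Qb6; b8: attacked by Qb6.
Legal moves for White: none.
Not in check and no legal moves → stalemate.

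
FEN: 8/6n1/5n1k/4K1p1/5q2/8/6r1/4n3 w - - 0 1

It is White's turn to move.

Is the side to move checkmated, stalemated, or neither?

White to move; white king on e5.
In check: yes, from the black queen on f4.
King squares — d4: attacked by Qf4; e4: attacked by Qf4; f4: attacked by Pg5; d5: attacked by Nf6; f5: attacked by Qf4; d6: attacked by Qf4; e6: attacked by Ng7; f6: attacked by Qf4.
Legal moves for White: none.
In check with no legal moves → checkmate.

checkmate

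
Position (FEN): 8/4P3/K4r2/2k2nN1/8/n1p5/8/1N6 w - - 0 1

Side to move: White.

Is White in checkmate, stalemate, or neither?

White to move; white king on a6.
In check: yes, from the black rook on f6.
King squares — a5: available; b5: attacked by Na3; b6: attacked by Kc5; a7: available; b7: available.
Legal moves for White: Kb7, Ka7, Ka5, Ne6+.
White is in check but has 4 legal moves → neither.

neither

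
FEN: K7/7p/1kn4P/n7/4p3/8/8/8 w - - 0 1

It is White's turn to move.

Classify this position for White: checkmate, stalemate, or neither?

White to move; white king on a8.
In check: no.
King squares — a7: attacked by Kb6; b7: attacked by Na5; b8: attacked by Nc6.
Legal moves for White: none.
Not in check and no legal moves → stalemate.

stalemate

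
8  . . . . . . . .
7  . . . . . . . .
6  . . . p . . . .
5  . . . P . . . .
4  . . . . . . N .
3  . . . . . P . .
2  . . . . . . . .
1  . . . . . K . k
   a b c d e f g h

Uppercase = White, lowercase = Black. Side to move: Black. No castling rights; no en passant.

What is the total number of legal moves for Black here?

0

Black to move; king on h1.
In check: no.
Legal moves: none.
Count: 0.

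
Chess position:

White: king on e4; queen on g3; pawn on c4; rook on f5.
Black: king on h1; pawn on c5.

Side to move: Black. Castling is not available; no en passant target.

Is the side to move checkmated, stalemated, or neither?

Black to move; black king on h1.
In check: no.
King squares — g1: attacked by Qg3; g2: attacked by Qg3; h2: attacked by Qg3.
Legal moves for Black: none.
Not in check and no legal moves → stalemate.

stalemate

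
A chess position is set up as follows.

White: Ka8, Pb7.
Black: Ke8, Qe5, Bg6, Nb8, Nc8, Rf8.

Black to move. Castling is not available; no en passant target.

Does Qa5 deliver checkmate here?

After Qa5: white king on a8; in check: yes, from the black queen on a5.
White has 1 legal reply: Kxb8.
In check but a legal move exists → not checkmate.

no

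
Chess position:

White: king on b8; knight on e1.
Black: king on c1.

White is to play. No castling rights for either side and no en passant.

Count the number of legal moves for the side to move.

White to move; king on b8.
In check: no.
Legal moves: Kc8, Ka8, Kc7, Kb7, Ka7, Nf3, Nd3+, Ng2, Nc2.
Count: 9.

9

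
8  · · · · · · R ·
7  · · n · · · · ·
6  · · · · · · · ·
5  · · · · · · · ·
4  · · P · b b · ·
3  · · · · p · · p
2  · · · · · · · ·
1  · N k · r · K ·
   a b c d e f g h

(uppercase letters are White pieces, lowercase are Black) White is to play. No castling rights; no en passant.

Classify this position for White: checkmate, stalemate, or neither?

White to move; white king on g1.
In check: yes, from the black rook on e1.
King squares — f1: attacked by Re1; h1: attacked by Re1; f2: attacked by Pe3; g2: attacked by Ph3; h2: attacked by Bf4.
Legal moves for White: none.
In check with no legal moves → checkmate.

checkmate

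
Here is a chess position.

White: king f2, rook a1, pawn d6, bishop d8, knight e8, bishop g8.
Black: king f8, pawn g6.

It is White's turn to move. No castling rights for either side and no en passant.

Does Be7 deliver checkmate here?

no

After Be7: black king on f8; in check: yes, from the white bishop on e7.
Black has 2 legal replies: Kxg8, Kxe8.
In check but a legal move exists → not checkmate.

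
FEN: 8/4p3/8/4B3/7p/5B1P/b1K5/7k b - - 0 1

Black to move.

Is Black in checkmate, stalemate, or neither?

Black to move; black king on h1.
In check: yes, from the white bishop on f3.
King squares — g1: available; g2: attacked by Bf3; h2: attacked by Be5.
Legal moves for Black: Kg1.
Black is in check but has 1 legal move → neither.

neither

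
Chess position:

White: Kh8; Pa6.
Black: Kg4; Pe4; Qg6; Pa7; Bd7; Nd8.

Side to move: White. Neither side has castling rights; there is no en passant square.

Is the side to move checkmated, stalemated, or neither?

stalemate

White to move; white king on h8.
In check: no.
King squares — g7: attacked by Qg6; h7: attacked by Qg6; g8: attacked by Qg6.
Legal moves for White: none.
Not in check and no legal moves → stalemate.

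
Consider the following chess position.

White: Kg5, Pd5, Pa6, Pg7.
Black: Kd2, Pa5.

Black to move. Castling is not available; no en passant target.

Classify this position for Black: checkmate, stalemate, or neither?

neither

Black to move; black king on d2.
In check: no.
Legal moves for Black: Ke3, Kd3, Kc3, Ke2, Kc2, Ke1, Kd1, Kc1, a4.
Black has 9 legal moves and is not in check → neither.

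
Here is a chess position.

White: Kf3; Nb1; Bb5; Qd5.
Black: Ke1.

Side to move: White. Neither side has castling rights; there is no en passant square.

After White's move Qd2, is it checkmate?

yes

After Qd2: black king on e1; in check: yes, from the white queen on d2.
King squares — d1: attacked by Qd2; f1: attacked by Bb5; d2: attacked by Nb1; e2: attacked by Qd2; f2: attacked by Qd2.
Black has no legal moves → checkmate.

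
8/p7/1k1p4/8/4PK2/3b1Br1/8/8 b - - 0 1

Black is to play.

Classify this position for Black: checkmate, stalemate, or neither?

Black to move; black king on b6.
In check: no.
Legal moves for Black include: Kc7, Kb7, Kc6, Ka6, Kc5, Kb5, Ka5, Rg8, Rg7, Rg6, Rg5, Rg4+, Rh3, Rxf3+, Rg2, Rg1, Ba6, Bb5, ... (list truncated; more exist).
Black has legal moves and is not in check → neither.

neither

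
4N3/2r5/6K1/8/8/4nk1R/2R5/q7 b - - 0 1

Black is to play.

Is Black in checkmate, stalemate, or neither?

Black to move; black king on f3.
In check: yes, from the white rook on h3.
King squares — e2: attacked by Rc2; f2: attacked by Rc2; g2: attacked by Rc2; e3: own knight; g3: attacked by Rh3; e4: available; f4: available; g4: available.
Legal moves for Black: Kg4, Kf4, Ke4.
Black is in check but has 3 legal moves → neither.

neither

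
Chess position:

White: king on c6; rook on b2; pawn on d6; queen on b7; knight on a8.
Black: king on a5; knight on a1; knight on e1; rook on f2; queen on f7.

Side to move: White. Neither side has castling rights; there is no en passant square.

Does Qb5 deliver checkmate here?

After Qb5: black king on a5; in check: yes, from the white queen on b5.
King squares — a4: attacked by Qb5; b4: attacked by Rb2; b5: attacked by Rb2; a6: attacked by Qb5; b6: attacked by Qb5.
Black has no legal moves → checkmate.

yes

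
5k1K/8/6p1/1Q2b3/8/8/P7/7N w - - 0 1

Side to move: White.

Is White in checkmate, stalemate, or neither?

White to move; white king on h8.
In check: yes, from the black bishop on e5.
Legal moves for White: Kh7, Qxe5.
White is in check but has 2 legal moves → neither.

neither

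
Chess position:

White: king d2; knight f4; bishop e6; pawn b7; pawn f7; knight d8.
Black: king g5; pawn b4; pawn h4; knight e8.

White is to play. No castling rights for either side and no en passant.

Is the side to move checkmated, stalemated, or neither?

White to move; white king on d2.
In check: no.
Legal moves for White include: Nc6, Bc8, Bd7, Bf5, Bd5, Bg4, Bc4, Bh3, Bb3, Ba2, Ng6, Nh5, Nd5, Nh3+, Nd3, Ng2, Ne2, Ke3, ... (list truncated; more exist).
White has legal moves and is not in check → neither.

neither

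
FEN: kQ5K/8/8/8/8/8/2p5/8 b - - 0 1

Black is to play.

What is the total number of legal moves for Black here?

Black to move; king on a8.
In check: yes, from the white queen on b8.
Legal moves: Kxb8.
Count: 1.

1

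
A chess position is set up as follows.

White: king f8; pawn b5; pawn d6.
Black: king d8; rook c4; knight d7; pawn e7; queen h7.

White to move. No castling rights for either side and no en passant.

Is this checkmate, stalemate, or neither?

White to move; white king on f8.
In check: yes, from the black knight on d7.
King squares — e7: attacked by Qh7; f7: attacked by Qh7; g7: attacked by Qh7; e8: attacked by Kd8; g8: attacked by Qh7.
Legal moves for White: none.
In check with no legal moves → checkmate.

checkmate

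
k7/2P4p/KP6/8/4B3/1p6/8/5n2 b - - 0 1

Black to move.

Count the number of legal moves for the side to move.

Black to move; king on a8.
In check: yes, from the white bishop on e4.
Legal moves: none.
Count: 0.

0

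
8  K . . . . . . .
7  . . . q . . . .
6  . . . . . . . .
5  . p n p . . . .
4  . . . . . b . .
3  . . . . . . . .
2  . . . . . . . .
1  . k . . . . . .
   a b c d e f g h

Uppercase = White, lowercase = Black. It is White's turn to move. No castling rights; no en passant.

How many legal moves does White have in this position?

0

White to move; king on a8.
In check: no.
Legal moves: none.
Count: 0.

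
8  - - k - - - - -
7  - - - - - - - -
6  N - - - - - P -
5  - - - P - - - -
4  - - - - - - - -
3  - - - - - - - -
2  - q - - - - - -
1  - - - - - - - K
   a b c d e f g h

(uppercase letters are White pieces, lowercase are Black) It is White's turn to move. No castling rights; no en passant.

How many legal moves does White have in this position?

7

White to move; king on h1.
In check: no.
Legal moves: Nb8, Nc7, Nc5, Nb4, Kg1, g7, d6.
Count: 7.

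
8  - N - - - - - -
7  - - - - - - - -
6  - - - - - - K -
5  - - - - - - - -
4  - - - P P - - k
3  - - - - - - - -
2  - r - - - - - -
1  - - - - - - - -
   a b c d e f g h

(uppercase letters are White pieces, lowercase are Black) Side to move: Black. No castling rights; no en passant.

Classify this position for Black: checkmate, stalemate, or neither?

Black to move; black king on h4.
In check: no.
Legal moves for Black: Kg4, Kh3, Kg3, Rxb8, Rb7, Rb6+, Rb5, Rb4, Rb3, Rh2, Rg2+, Rf2, Re2, Rd2, Rc2, Ra2, Rb1.
Black has 17 legal moves and is not in check → neither.

neither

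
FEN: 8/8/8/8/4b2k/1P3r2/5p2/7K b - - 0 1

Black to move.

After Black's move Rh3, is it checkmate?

yes

After Rh3: white king on h1; in check: yes, from the black rook on h3 and the black bishop on e4.
King squares — g1: attacked by Pf2; g2: attacked by Be4; h2: attacked by Rh3.
White has no legal moves → checkmate.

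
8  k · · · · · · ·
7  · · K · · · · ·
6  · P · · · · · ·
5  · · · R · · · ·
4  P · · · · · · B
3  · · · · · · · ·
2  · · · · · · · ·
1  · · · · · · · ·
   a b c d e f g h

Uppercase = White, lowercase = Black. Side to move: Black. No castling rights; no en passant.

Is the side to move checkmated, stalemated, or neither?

Black to move; black king on a8.
In check: no.
King squares — a7: attacked by Pb6; b7: attacked by Kc7; b8: attacked by Kc7.
Legal moves for Black: none.
Not in check and no legal moves → stalemate.

stalemate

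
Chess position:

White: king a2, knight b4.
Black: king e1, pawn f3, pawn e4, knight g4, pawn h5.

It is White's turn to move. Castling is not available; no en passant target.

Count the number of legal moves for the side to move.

White to move; king on a2.
In check: no.
Legal moves: Nc6, Na6, Nd5, Nd3+, Nc2+, Kb3, Ka3, Kb2, Kb1, Ka1.
Count: 10.

10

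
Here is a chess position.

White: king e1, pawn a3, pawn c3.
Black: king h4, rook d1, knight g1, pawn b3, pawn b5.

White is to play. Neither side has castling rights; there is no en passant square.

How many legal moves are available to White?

2

White to move; king on e1.
In check: yes, from the black rook on d1.
Legal moves: Kf2, Kxd1.
Count: 2.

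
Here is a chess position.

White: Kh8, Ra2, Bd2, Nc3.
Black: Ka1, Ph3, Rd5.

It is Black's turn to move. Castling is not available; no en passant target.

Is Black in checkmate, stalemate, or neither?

checkmate

Black to move; black king on a1.
In check: yes, from the white rook on a2.
King squares — b1: attacked by Nc3; a2: attacked by Nc3; b2: attacked by Ra2.
Legal moves for Black: none.
In check with no legal moves → checkmate.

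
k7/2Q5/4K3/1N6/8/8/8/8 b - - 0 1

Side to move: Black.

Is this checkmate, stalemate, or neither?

stalemate

Black to move; black king on a8.
In check: no.
King squares — a7: attacked by Nb5; b7: attacked by Qc7; b8: attacked by Qc7.
Legal moves for Black: none.
Not in check and no legal moves → stalemate.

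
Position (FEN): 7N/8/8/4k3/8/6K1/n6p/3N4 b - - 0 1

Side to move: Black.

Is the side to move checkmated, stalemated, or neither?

Black to move; black king on e5.
In check: no.
Legal moves for Black: Kf6, Ke6, Kd6, Kf5, Kd5, Ke4, Kd4, Nb4, Nc3, Nc1, h1=Q, h1=R, h1=B, h1=N+.
Black has 14 legal moves and is not in check → neither.

neither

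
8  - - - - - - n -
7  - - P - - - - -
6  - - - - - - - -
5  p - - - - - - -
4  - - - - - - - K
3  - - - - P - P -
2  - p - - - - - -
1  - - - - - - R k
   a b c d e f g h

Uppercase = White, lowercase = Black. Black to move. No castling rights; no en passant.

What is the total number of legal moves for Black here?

Black to move; king on h1.
In check: yes, from the white rook on g1.
Legal moves: Kh2, Kxg1.
Count: 2.

2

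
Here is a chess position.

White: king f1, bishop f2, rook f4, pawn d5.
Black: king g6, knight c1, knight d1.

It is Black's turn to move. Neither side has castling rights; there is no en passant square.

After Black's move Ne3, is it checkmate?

no

After Ne3: white king on f1; in check: yes, from the black knight on e3.
White has 3 legal replies: Kg1, Ke1, Bxe3.
In check but a legal move exists → not checkmate.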